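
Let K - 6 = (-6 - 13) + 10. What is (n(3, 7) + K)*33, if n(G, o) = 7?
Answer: 132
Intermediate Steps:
K = -3 (K = 6 + ((-6 - 13) + 10) = 6 + (-19 + 10) = 6 - 9 = -3)
(n(3, 7) + K)*33 = (7 - 3)*33 = 4*33 = 132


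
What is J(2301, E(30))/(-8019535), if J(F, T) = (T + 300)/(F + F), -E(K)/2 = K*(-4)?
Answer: -18/1230196669 ≈ -1.4632e-8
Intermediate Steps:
E(K) = 8*K (E(K) = -2*K*(-4) = -(-8)*K = 8*K)
J(F, T) = (300 + T)/(2*F) (J(F, T) = (300 + T)/((2*F)) = (300 + T)*(1/(2*F)) = (300 + T)/(2*F))
J(2301, E(30))/(-8019535) = ((1/2)*(300 + 8*30)/2301)/(-8019535) = ((1/2)*(1/2301)*(300 + 240))*(-1/8019535) = ((1/2)*(1/2301)*540)*(-1/8019535) = (90/767)*(-1/8019535) = -18/1230196669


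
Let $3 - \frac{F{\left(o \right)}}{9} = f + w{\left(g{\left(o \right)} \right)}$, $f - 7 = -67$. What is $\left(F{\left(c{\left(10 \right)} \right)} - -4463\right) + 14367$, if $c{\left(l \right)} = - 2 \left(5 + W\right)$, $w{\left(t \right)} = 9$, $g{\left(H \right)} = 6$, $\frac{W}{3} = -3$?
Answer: $19316$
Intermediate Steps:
$W = -9$ ($W = 3 \left(-3\right) = -9$)
$f = -60$ ($f = 7 - 67 = -60$)
$c{\left(l \right)} = 8$ ($c{\left(l \right)} = - 2 \left(5 - 9\right) = \left(-2\right) \left(-4\right) = 8$)
$F{\left(o \right)} = 486$ ($F{\left(o \right)} = 27 - 9 \left(-60 + 9\right) = 27 - -459 = 27 + 459 = 486$)
$\left(F{\left(c{\left(10 \right)} \right)} - -4463\right) + 14367 = \left(486 - -4463\right) + 14367 = \left(486 + \left(-25 + 4488\right)\right) + 14367 = \left(486 + 4463\right) + 14367 = 4949 + 14367 = 19316$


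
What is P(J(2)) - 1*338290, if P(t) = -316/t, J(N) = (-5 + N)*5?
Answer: -5074034/15 ≈ -3.3827e+5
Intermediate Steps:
J(N) = -25 + 5*N
P(J(2)) - 1*338290 = -316/(-25 + 5*2) - 1*338290 = -316/(-25 + 10) - 338290 = -316/(-15) - 338290 = -316*(-1/15) - 338290 = 316/15 - 338290 = -5074034/15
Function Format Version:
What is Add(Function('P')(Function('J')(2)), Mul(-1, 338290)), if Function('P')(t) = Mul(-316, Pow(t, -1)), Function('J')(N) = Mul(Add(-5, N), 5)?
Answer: Rational(-5074034, 15) ≈ -3.3827e+5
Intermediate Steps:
Function('J')(N) = Add(-25, Mul(5, N))
Add(Function('P')(Function('J')(2)), Mul(-1, 338290)) = Add(Mul(-316, Pow(Add(-25, Mul(5, 2)), -1)), Mul(-1, 338290)) = Add(Mul(-316, Pow(Add(-25, 10), -1)), -338290) = Add(Mul(-316, Pow(-15, -1)), -338290) = Add(Mul(-316, Rational(-1, 15)), -338290) = Add(Rational(316, 15), -338290) = Rational(-5074034, 15)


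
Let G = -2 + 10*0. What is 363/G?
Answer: -363/2 ≈ -181.50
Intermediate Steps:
G = -2 (G = -2 + 0 = -2)
363/G = 363/(-2) = 363*(-½) = -363/2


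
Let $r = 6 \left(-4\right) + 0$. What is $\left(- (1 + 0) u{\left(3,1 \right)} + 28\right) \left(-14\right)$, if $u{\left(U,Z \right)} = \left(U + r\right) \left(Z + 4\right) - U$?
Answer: $-1904$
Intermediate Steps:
$r = -24$ ($r = -24 + 0 = -24$)
$u{\left(U,Z \right)} = - U + \left(-24 + U\right) \left(4 + Z\right)$ ($u{\left(U,Z \right)} = \left(U - 24\right) \left(Z + 4\right) - U = \left(-24 + U\right) \left(4 + Z\right) - U = - U + \left(-24 + U\right) \left(4 + Z\right)$)
$\left(- (1 + 0) u{\left(3,1 \right)} + 28\right) \left(-14\right) = \left(- (1 + 0) \left(-96 - 24 + 3 \cdot 3 + 3 \cdot 1\right) + 28\right) \left(-14\right) = \left(\left(-1\right) 1 \left(-96 - 24 + 9 + 3\right) + 28\right) \left(-14\right) = \left(\left(-1\right) \left(-108\right) + 28\right) \left(-14\right) = \left(108 + 28\right) \left(-14\right) = 136 \left(-14\right) = -1904$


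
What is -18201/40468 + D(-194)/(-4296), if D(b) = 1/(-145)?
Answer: -2834431613/6302081640 ≈ -0.44976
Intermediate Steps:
D(b) = -1/145
-18201/40468 + D(-194)/(-4296) = -18201/40468 - 1/145/(-4296) = -18201*1/40468 - 1/145*(-1/4296) = -18201/40468 + 1/622920 = -2834431613/6302081640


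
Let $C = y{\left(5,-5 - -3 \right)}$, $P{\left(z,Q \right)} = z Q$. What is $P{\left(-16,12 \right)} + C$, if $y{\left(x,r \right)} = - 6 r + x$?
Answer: $-175$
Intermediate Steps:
$P{\left(z,Q \right)} = Q z$
$y{\left(x,r \right)} = x - 6 r$
$C = 17$ ($C = 5 - 6 \left(-5 - -3\right) = 5 - 6 \left(-5 + 3\right) = 5 - -12 = 5 + 12 = 17$)
$P{\left(-16,12 \right)} + C = 12 \left(-16\right) + 17 = -192 + 17 = -175$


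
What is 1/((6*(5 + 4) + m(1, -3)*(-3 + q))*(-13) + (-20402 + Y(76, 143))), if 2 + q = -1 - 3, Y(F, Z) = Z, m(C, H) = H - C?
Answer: -1/21429 ≈ -4.6666e-5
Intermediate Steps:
q = -6 (q = -2 + (-1 - 3) = -2 - 4 = -6)
1/((6*(5 + 4) + m(1, -3)*(-3 + q))*(-13) + (-20402 + Y(76, 143))) = 1/((6*(5 + 4) + (-3 - 1*1)*(-3 - 6))*(-13) + (-20402 + 143)) = 1/((6*9 + (-3 - 1)*(-9))*(-13) - 20259) = 1/((54 - 4*(-9))*(-13) - 20259) = 1/((54 + 36)*(-13) - 20259) = 1/(90*(-13) - 20259) = 1/(-1170 - 20259) = 1/(-21429) = -1/21429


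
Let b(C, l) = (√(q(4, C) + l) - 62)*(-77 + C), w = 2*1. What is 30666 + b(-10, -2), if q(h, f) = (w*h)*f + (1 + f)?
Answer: 36060 - 87*I*√91 ≈ 36060.0 - 829.93*I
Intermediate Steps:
w = 2
q(h, f) = 1 + f + 2*f*h (q(h, f) = (2*h)*f + (1 + f) = 2*f*h + (1 + f) = 1 + f + 2*f*h)
b(C, l) = (-77 + C)*(-62 + √(1 + l + 9*C)) (b(C, l) = (√((1 + C + 2*C*4) + l) - 62)*(-77 + C) = (√((1 + C + 8*C) + l) - 62)*(-77 + C) = (√((1 + 9*C) + l) - 62)*(-77 + C) = (√(1 + l + 9*C) - 62)*(-77 + C) = (-62 + √(1 + l + 9*C))*(-77 + C) = (-77 + C)*(-62 + √(1 + l + 9*C)))
30666 + b(-10, -2) = 30666 + (4774 - 77*√(1 - 2 + 9*(-10)) - 62*(-10) - 10*√(1 - 2 + 9*(-10))) = 30666 + (4774 - 77*√(1 - 2 - 90) + 620 - 10*√(1 - 2 - 90)) = 30666 + (4774 - 77*I*√91 + 620 - 10*I*√91) = 30666 + (5394 - 87*I*√91) = 36060 - 87*I*√91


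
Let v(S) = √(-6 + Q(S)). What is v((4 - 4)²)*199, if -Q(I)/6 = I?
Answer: 199*I*√6 ≈ 487.45*I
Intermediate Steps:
Q(I) = -6*I
v(S) = √(-6 - 6*S)
v((4 - 4)²)*199 = √(-6 - 6*(4 - 4)²)*199 = √(-6 - 6*0²)*199 = √(-6 - 6*0)*199 = √(-6 + 0)*199 = √(-6)*199 = (I*√6)*199 = 199*I*√6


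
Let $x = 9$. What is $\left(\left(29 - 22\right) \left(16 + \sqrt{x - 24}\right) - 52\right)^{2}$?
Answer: $2865 + 840 i \sqrt{15} \approx 2865.0 + 3253.3 i$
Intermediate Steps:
$\left(\left(29 - 22\right) \left(16 + \sqrt{x - 24}\right) - 52\right)^{2} = \left(\left(29 - 22\right) \left(16 + \sqrt{9 - 24}\right) - 52\right)^{2} = \left(7 \left(16 + \sqrt{-15}\right) - 52\right)^{2} = \left(7 \left(16 + i \sqrt{15}\right) - 52\right)^{2} = \left(\left(112 + 7 i \sqrt{15}\right) - 52\right)^{2} = \left(60 + 7 i \sqrt{15}\right)^{2}$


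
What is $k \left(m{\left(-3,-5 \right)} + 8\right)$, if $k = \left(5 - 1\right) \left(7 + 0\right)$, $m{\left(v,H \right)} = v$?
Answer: $140$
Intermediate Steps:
$k = 28$ ($k = 4 \cdot 7 = 28$)
$k \left(m{\left(-3,-5 \right)} + 8\right) = 28 \left(-3 + 8\right) = 28 \cdot 5 = 140$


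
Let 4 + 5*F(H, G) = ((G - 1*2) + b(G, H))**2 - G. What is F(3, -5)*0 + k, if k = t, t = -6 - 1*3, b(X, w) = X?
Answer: -9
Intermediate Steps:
F(H, G) = -4/5 - G/5 + (-2 + 2*G)**2/5 (F(H, G) = -4/5 + (((G - 1*2) + G)**2 - G)/5 = -4/5 + (((G - 2) + G)**2 - G)/5 = -4/5 + (((-2 + G) + G)**2 - G)/5 = -4/5 + ((-2 + 2*G)**2 - G)/5 = -4/5 + (-G/5 + (-2 + 2*G)**2/5) = -4/5 - G/5 + (-2 + 2*G)**2/5)
t = -9 (t = -6 - 3 = -9)
k = -9
F(3, -5)*0 + k = ((1/5)*(-5)*(-9 + 4*(-5)))*0 - 9 = ((1/5)*(-5)*(-9 - 20))*0 - 9 = ((1/5)*(-5)*(-29))*0 - 9 = 29*0 - 9 = 0 - 9 = -9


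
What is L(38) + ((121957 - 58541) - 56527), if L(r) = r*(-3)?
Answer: 6775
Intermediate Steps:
L(r) = -3*r
L(38) + ((121957 - 58541) - 56527) = -3*38 + ((121957 - 58541) - 56527) = -114 + (63416 - 56527) = -114 + 6889 = 6775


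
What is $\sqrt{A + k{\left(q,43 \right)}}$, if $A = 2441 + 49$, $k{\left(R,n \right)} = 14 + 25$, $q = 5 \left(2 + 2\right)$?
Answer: $3 \sqrt{281} \approx 50.289$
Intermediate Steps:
$q = 20$ ($q = 5 \cdot 4 = 20$)
$k{\left(R,n \right)} = 39$
$A = 2490$
$\sqrt{A + k{\left(q,43 \right)}} = \sqrt{2490 + 39} = \sqrt{2529} = 3 \sqrt{281}$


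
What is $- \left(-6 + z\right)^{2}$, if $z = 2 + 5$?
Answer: $-1$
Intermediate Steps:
$z = 7$
$- \left(-6 + z\right)^{2} = - \left(-6 + 7\right)^{2} = - 1^{2} = \left(-1\right) 1 = -1$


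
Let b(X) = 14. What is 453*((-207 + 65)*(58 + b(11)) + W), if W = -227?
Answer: -4734303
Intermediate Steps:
453*((-207 + 65)*(58 + b(11)) + W) = 453*((-207 + 65)*(58 + 14) - 227) = 453*(-142*72 - 227) = 453*(-10224 - 227) = 453*(-10451) = -4734303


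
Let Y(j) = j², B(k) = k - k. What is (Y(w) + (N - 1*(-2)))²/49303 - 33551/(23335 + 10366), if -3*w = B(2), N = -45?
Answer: -1591851804/1661560403 ≈ -0.95805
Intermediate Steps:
B(k) = 0
w = 0 (w = -⅓*0 = 0)
(Y(w) + (N - 1*(-2)))²/49303 - 33551/(23335 + 10366) = (0² + (-45 - 1*(-2)))²/49303 - 33551/(23335 + 10366) = (0 + (-45 + 2))²*(1/49303) - 33551/33701 = (0 - 43)²*(1/49303) - 33551*1/33701 = (-43)²*(1/49303) - 33551/33701 = 1849*(1/49303) - 33551/33701 = 1849/49303 - 33551/33701 = -1591851804/1661560403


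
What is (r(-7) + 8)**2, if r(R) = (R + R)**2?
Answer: 41616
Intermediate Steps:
r(R) = 4*R**2 (r(R) = (2*R)**2 = 4*R**2)
(r(-7) + 8)**2 = (4*(-7)**2 + 8)**2 = (4*49 + 8)**2 = (196 + 8)**2 = 204**2 = 41616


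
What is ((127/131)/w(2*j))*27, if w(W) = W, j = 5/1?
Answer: 3429/1310 ≈ 2.6176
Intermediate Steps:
j = 5 (j = 5*1 = 5)
((127/131)/w(2*j))*27 = ((127/131)/((2*5)))*27 = ((127*(1/131))/10)*27 = ((127/131)*(⅒))*27 = (127/1310)*27 = 3429/1310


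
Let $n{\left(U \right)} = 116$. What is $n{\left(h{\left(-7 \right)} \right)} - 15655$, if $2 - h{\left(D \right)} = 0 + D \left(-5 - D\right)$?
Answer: $-15539$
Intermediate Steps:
$h{\left(D \right)} = 2 - D \left(-5 - D\right)$ ($h{\left(D \right)} = 2 - \left(0 + D \left(-5 - D\right)\right) = 2 - D \left(-5 - D\right)$)
$n{\left(h{\left(-7 \right)} \right)} - 15655 = 116 - 15655 = -15539$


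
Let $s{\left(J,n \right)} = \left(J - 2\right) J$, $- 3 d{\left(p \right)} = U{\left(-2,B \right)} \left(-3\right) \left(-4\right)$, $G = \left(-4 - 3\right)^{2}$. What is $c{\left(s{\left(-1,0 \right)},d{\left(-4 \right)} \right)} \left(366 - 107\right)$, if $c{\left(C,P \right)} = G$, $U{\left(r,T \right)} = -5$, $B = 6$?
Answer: $12691$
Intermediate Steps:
$G = 49$ ($G = \left(-7\right)^{2} = 49$)
$d{\left(p \right)} = 20$ ($d{\left(p \right)} = - \frac{\left(-5\right) \left(-3\right) \left(-4\right)}{3} = - \frac{15 \left(-4\right)}{3} = \left(- \frac{1}{3}\right) \left(-60\right) = 20$)
$s{\left(J,n \right)} = J \left(-2 + J\right)$ ($s{\left(J,n \right)} = \left(-2 + J\right) J = J \left(-2 + J\right)$)
$c{\left(C,P \right)} = 49$
$c{\left(s{\left(-1,0 \right)},d{\left(-4 \right)} \right)} \left(366 - 107\right) = 49 \left(366 - 107\right) = 49 \cdot 259 = 12691$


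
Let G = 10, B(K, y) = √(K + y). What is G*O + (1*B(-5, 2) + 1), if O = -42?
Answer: -419 + I*√3 ≈ -419.0 + 1.732*I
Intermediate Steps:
G*O + (1*B(-5, 2) + 1) = 10*(-42) + (1*√(-5 + 2) + 1) = -420 + (1*√(-3) + 1) = -420 + (1*(I*√3) + 1) = -420 + (I*√3 + 1) = -420 + (1 + I*√3) = -419 + I*√3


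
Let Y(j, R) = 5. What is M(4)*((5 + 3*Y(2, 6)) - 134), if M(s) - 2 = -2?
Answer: 0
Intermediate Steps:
M(s) = 0 (M(s) = 2 - 2 = 0)
M(4)*((5 + 3*Y(2, 6)) - 134) = 0*((5 + 3*5) - 134) = 0*((5 + 15) - 134) = 0*(20 - 134) = 0*(-114) = 0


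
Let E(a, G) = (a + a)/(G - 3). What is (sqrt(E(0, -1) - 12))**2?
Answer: -12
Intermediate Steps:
E(a, G) = 2*a/(-3 + G) (E(a, G) = (2*a)/(-3 + G) = 2*a/(-3 + G))
(sqrt(E(0, -1) - 12))**2 = (sqrt(2*0/(-3 - 1) - 12))**2 = (sqrt(2*0/(-4) - 12))**2 = (sqrt(2*0*(-1/4) - 12))**2 = (sqrt(0 - 12))**2 = (sqrt(-12))**2 = (2*I*sqrt(3))**2 = -12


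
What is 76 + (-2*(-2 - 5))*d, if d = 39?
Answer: 622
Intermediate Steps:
76 + (-2*(-2 - 5))*d = 76 - 2*(-2 - 5)*39 = 76 - 2*(-7)*39 = 76 + 14*39 = 76 + 546 = 622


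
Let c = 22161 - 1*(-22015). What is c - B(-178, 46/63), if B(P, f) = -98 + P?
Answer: 44452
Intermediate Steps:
c = 44176 (c = 22161 + 22015 = 44176)
c - B(-178, 46/63) = 44176 - (-98 - 178) = 44176 - 1*(-276) = 44176 + 276 = 44452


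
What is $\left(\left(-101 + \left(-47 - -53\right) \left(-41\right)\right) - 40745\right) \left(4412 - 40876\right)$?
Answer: $1498378688$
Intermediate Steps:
$\left(\left(-101 + \left(-47 - -53\right) \left(-41\right)\right) - 40745\right) \left(4412 - 40876\right) = \left(\left(-101 + \left(-47 + 53\right) \left(-41\right)\right) - 40745\right) \left(-36464\right) = \left(\left(-101 + 6 \left(-41\right)\right) - 40745\right) \left(-36464\right) = \left(\left(-101 - 246\right) - 40745\right) \left(-36464\right) = \left(-347 - 40745\right) \left(-36464\right) = \left(-41092\right) \left(-36464\right) = 1498378688$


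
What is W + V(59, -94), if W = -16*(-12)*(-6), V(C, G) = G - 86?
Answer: -1332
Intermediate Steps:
V(C, G) = -86 + G
W = -1152 (W = 192*(-6) = -1152)
W + V(59, -94) = -1152 + (-86 - 94) = -1152 - 180 = -1332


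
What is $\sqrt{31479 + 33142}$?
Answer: $\sqrt{64621} \approx 254.21$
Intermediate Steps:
$\sqrt{31479 + 33142} = \sqrt{64621}$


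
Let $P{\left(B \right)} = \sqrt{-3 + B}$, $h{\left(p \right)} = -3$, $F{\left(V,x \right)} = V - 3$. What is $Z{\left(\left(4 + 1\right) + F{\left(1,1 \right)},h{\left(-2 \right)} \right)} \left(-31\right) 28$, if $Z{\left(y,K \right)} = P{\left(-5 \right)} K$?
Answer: $5208 i \sqrt{2} \approx 7365.2 i$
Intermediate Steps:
$F{\left(V,x \right)} = -3 + V$
$Z{\left(y,K \right)} = 2 i K \sqrt{2}$ ($Z{\left(y,K \right)} = \sqrt{-3 - 5} K = \sqrt{-8} K = 2 i \sqrt{2} K = 2 i K \sqrt{2}$)
$Z{\left(\left(4 + 1\right) + F{\left(1,1 \right)},h{\left(-2 \right)} \right)} \left(-31\right) 28 = 2 i \left(-3\right) \sqrt{2} \left(-31\right) 28 = - 6 i \sqrt{2} \left(-31\right) 28 = 186 i \sqrt{2} \cdot 28 = 5208 i \sqrt{2}$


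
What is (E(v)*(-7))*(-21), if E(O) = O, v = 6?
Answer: 882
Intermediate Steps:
(E(v)*(-7))*(-21) = (6*(-7))*(-21) = -42*(-21) = 882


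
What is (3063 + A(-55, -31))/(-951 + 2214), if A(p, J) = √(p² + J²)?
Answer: 1021/421 + √3986/1263 ≈ 2.4752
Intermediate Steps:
A(p, J) = √(J² + p²)
(3063 + A(-55, -31))/(-951 + 2214) = (3063 + √((-31)² + (-55)²))/(-951 + 2214) = (3063 + √(961 + 3025))/1263 = (3063 + √3986)*(1/1263) = 1021/421 + √3986/1263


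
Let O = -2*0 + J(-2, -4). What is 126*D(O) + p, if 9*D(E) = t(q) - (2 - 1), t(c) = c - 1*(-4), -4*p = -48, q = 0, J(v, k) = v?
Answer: 54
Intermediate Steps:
O = -2 (O = -2*0 - 2 = 0 - 2 = -2)
p = 12 (p = -¼*(-48) = 12)
t(c) = 4 + c (t(c) = c + 4 = 4 + c)
D(E) = ⅓ (D(E) = ((4 + 0) - (2 - 1))/9 = (4 - 1*1)/9 = (4 - 1)/9 = (⅑)*3 = ⅓)
126*D(O) + p = 126*(⅓) + 12 = 42 + 12 = 54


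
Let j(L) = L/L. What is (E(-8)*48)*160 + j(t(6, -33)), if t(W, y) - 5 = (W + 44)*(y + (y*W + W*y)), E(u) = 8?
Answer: 61441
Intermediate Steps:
t(W, y) = 5 + (44 + W)*(y + 2*W*y) (t(W, y) = 5 + (W + 44)*(y + (y*W + W*y)) = 5 + (44 + W)*(y + (W*y + W*y)) = 5 + (44 + W)*(y + 2*W*y))
j(L) = 1
(E(-8)*48)*160 + j(t(6, -33)) = (8*48)*160 + 1 = 384*160 + 1 = 61440 + 1 = 61441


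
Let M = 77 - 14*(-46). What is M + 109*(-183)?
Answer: -19226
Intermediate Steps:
M = 721 (M = 77 + 644 = 721)
M + 109*(-183) = 721 + 109*(-183) = 721 - 19947 = -19226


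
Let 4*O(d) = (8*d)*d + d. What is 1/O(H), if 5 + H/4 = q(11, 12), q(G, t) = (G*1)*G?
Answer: 1/430708 ≈ 2.3218e-6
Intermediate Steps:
q(G, t) = G² (q(G, t) = G*G = G²)
H = 464 (H = -20 + 4*11² = -20 + 4*121 = -20 + 484 = 464)
O(d) = 2*d² + d/4 (O(d) = ((8*d)*d + d)/4 = (8*d² + d)/4 = (d + 8*d²)/4 = 2*d² + d/4)
1/O(H) = 1/((¼)*464*(1 + 8*464)) = 1/((¼)*464*(1 + 3712)) = 1/((¼)*464*3713) = 1/430708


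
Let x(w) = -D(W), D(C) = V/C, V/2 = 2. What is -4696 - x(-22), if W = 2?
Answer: -4694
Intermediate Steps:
V = 4 (V = 2*2 = 4)
D(C) = 4/C
x(w) = -2 (x(w) = -4/2 = -1*2 = -2)
-4696 - x(-22) = -4696 - 1*(-2) = -4696 + 2 = -4694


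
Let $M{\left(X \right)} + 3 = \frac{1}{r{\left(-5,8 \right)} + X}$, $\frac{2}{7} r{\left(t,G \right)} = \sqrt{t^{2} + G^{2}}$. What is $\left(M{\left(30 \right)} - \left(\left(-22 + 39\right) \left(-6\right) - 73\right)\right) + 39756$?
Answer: $\frac{30385088}{761} + \frac{14 \sqrt{89}}{761} \approx 39928.0$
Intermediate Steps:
$r{\left(t,G \right)} = \frac{7 \sqrt{G^{2} + t^{2}}}{2}$ ($r{\left(t,G \right)} = \frac{7 \sqrt{t^{2} + G^{2}}}{2} = \frac{7 \sqrt{G^{2} + t^{2}}}{2}$)
$M{\left(X \right)} = -3 + \frac{1}{X + \frac{7 \sqrt{89}}{2}}$ ($M{\left(X \right)} = -3 + \frac{1}{\frac{7 \sqrt{8^{2} + \left(-5\right)^{2}}}{2} + X} = -3 + \frac{1}{\frac{7 \sqrt{64 + 25}}{2} + X} = -3 + \frac{1}{\frac{7 \sqrt{89}}{2} + X} = -3 + \frac{1}{X + \frac{7 \sqrt{89}}{2}}$)
$\left(M{\left(30 \right)} - \left(\left(-22 + 39\right) \left(-6\right) - 73\right)\right) + 39756 = \left(\frac{2 - 21 \sqrt{89} - 180}{2 \cdot 30 + 7 \sqrt{89}} - \left(\left(-22 + 39\right) \left(-6\right) - 73\right)\right) + 39756 = \left(\frac{2 - 21 \sqrt{89} - 180}{60 + 7 \sqrt{89}} - \left(17 \left(-6\right) - 73\right)\right) + 39756 = \left(\frac{-178 - 21 \sqrt{89}}{60 + 7 \sqrt{89}} - \left(-102 - 73\right)\right) + 39756 = \left(\frac{-178 - 21 \sqrt{89}}{60 + 7 \sqrt{89}} - -175\right) + 39756 = \left(\frac{-178 - 21 \sqrt{89}}{60 + 7 \sqrt{89}} + 175\right) + 39756 = \left(175 + \frac{-178 - 21 \sqrt{89}}{60 + 7 \sqrt{89}}\right) + 39756 = 39931 + \frac{-178 - 21 \sqrt{89}}{60 + 7 \sqrt{89}}$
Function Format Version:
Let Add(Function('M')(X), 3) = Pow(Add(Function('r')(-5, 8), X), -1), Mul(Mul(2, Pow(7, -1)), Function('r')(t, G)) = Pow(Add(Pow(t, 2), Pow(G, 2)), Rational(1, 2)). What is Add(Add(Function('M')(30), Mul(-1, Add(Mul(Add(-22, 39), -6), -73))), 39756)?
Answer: Add(Rational(30385088, 761), Mul(Rational(14, 761), Pow(89, Rational(1, 2)))) ≈ 39928.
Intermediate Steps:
Function('r')(t, G) = Mul(Rational(7, 2), Pow(Add(Pow(G, 2), Pow(t, 2)), Rational(1, 2))) (Function('r')(t, G) = Mul(Rational(7, 2), Pow(Add(Pow(t, 2), Pow(G, 2)), Rational(1, 2))) = Mul(Rational(7, 2), Pow(Add(Pow(G, 2), Pow(t, 2)), Rational(1, 2))))
Function('M')(X) = Add(-3, Pow(Add(X, Mul(Rational(7, 2), Pow(89, Rational(1, 2)))), -1)) (Function('M')(X) = Add(-3, Pow(Add(Mul(Rational(7, 2), Pow(Add(Pow(8, 2), Pow(-5, 2)), Rational(1, 2))), X), -1)) = Add(-3, Pow(Add(Mul(Rational(7, 2), Pow(Add(64, 25), Rational(1, 2))), X), -1)) = Add(-3, Pow(Add(Mul(Rational(7, 2), Pow(89, Rational(1, 2))), X), -1)) = Add(-3, Pow(Add(X, Mul(Rational(7, 2), Pow(89, Rational(1, 2)))), -1)))
Add(Add(Function('M')(30), Mul(-1, Add(Mul(Add(-22, 39), -6), -73))), 39756) = Add(Add(Mul(Pow(Add(Mul(2, 30), Mul(7, Pow(89, Rational(1, 2)))), -1), Add(2, Mul(-21, Pow(89, Rational(1, 2))), Mul(-6, 30))), Mul(-1, Add(Mul(Add(-22, 39), -6), -73))), 39756) = Add(Add(Mul(Pow(Add(60, Mul(7, Pow(89, Rational(1, 2)))), -1), Add(2, Mul(-21, Pow(89, Rational(1, 2))), -180)), Mul(-1, Add(Mul(17, -6), -73))), 39756) = Add(Add(Mul(Pow(Add(60, Mul(7, Pow(89, Rational(1, 2)))), -1), Add(-178, Mul(-21, Pow(89, Rational(1, 2))))), Mul(-1, Add(-102, -73))), 39756) = Add(Add(Mul(Pow(Add(60, Mul(7, Pow(89, Rational(1, 2)))), -1), Add(-178, Mul(-21, Pow(89, Rational(1, 2))))), Mul(-1, -175)), 39756) = Add(Add(Mul(Pow(Add(60, Mul(7, Pow(89, Rational(1, 2)))), -1), Add(-178, Mul(-21, Pow(89, Rational(1, 2))))), 175), 39756) = Add(Add(175, Mul(Pow(Add(60, Mul(7, Pow(89, Rational(1, 2)))), -1), Add(-178, Mul(-21, Pow(89, Rational(1, 2)))))), 39756) = Add(39931, Mul(Pow(Add(60, Mul(7, Pow(89, Rational(1, 2)))), -1), Add(-178, Mul(-21, Pow(89, Rational(1, 2))))))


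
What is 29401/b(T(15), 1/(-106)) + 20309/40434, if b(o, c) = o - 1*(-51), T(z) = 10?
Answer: 51740821/107238 ≈ 482.49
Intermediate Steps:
b(o, c) = 51 + o (b(o, c) = o + 51 = 51 + o)
29401/b(T(15), 1/(-106)) + 20309/40434 = 29401/(51 + 10) + 20309/40434 = 29401/61 + 20309*(1/40434) = 29401*(1/61) + 883/1758 = 29401/61 + 883/1758 = 51740821/107238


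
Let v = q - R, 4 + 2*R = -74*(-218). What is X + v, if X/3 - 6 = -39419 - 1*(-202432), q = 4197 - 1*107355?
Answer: 377835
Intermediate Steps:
R = 8064 (R = -2 + (-74*(-218))/2 = -2 + (1/2)*16132 = -2 + 8066 = 8064)
q = -103158 (q = 4197 - 107355 = -103158)
X = 489057 (X = 18 + 3*(-39419 - 1*(-202432)) = 18 + 3*(-39419 + 202432) = 18 + 3*163013 = 18 + 489039 = 489057)
v = -111222 (v = -103158 - 1*8064 = -103158 - 8064 = -111222)
X + v = 489057 - 111222 = 377835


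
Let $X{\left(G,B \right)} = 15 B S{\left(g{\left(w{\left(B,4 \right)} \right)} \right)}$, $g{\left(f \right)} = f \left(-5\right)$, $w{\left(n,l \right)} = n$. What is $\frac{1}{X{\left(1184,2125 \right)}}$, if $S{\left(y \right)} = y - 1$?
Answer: $- \frac{1}{338703750} \approx -2.9524 \cdot 10^{-9}$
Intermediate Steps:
$g{\left(f \right)} = - 5 f$
$S{\left(y \right)} = -1 + y$
$X{\left(G,B \right)} = 15 B \left(-1 - 5 B\right)$
$\frac{1}{X{\left(1184,2125 \right)}} = \frac{1}{\left(-15\right) 2125 \left(1 + 5 \cdot 2125\right)} = \frac{1}{\left(-15\right) 2125 \left(1 + 10625\right)} = \frac{1}{\left(-15\right) 2125 \cdot 10626} = \frac{1}{-338703750} = - \frac{1}{338703750}$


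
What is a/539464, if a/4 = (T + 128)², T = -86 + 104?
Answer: 10658/67433 ≈ 0.15805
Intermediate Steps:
T = 18
a = 85264 (a = 4*(18 + 128)² = 4*146² = 4*21316 = 85264)
a/539464 = 85264/539464 = 85264*(1/539464) = 10658/67433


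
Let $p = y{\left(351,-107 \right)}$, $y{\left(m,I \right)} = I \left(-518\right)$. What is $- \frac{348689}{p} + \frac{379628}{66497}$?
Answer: $- \frac{2145510905}{3685662722} \approx -0.58212$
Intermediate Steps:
$y{\left(m,I \right)} = - 518 I$
$p = 55426$ ($p = \left(-518\right) \left(-107\right) = 55426$)
$- \frac{348689}{p} + \frac{379628}{66497} = - \frac{348689}{55426} + \frac{379628}{66497} = - \frac{2145510905}{3685662722}$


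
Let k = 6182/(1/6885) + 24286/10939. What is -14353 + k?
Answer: 465440439549/10939 ≈ 4.2549e+7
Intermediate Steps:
k = 465597447016/10939 (k = 6182/(1/6885) + 24286*(1/10939) = 6182*6885 + 24286/10939 = 42563070 + 24286/10939 = 465597447016/10939 ≈ 4.2563e+7)
-14353 + k = -14353 + 465597447016/10939 = 465440439549/10939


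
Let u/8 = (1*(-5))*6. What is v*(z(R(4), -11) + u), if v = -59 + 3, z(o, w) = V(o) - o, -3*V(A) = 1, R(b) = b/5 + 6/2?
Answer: 205072/15 ≈ 13671.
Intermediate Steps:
R(b) = 3 + b/5 (R(b) = b*(⅕) + 6*(½) = b/5 + 3 = 3 + b/5)
V(A) = -⅓ (V(A) = -⅓*1 = -⅓)
z(o, w) = -⅓ - o
u = -240 (u = 8*((1*(-5))*6) = 8*(-5*6) = 8*(-30) = -240)
v = -56
v*(z(R(4), -11) + u) = -56*((-⅓ - (3 + (⅕)*4)) - 240) = -56*((-⅓ - (3 + ⅘)) - 240) = -56*((-⅓ - 1*19/5) - 240) = -56*((-⅓ - 19/5) - 240) = -56*(-62/15 - 240) = -56*(-3662/15) = 205072/15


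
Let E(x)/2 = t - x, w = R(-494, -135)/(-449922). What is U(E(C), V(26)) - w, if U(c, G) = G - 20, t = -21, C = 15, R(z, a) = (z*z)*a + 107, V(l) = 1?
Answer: -41493271/449922 ≈ -92.223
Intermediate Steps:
R(z, a) = 107 + a*z² (R(z, a) = z²*a + 107 = a*z² + 107 = 107 + a*z²)
w = 32944753/449922 (w = (107 - 135*(-494)²)/(-449922) = (107 - 135*244036)*(-1/449922) = (107 - 32944860)*(-1/449922) = -32944753*(-1/449922) = 32944753/449922 ≈ 73.223)
E(x) = -42 - 2*x (E(x) = 2*(-21 - x) = -42 - 2*x)
U(c, G) = -20 + G
U(E(C), V(26)) - w = (-20 + 1) - 1*32944753/449922 = -19 - 32944753/449922 = -41493271/449922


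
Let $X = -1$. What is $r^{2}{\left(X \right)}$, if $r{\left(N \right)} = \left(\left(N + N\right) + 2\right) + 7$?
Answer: $49$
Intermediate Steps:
$r{\left(N \right)} = 9 + 2 N$ ($r{\left(N \right)} = \left(2 N + 2\right) + 7 = \left(2 + 2 N\right) + 7 = 9 + 2 N$)
$r^{2}{\left(X \right)} = \left(9 + 2 \left(-1\right)\right)^{2} = \left(9 - 2\right)^{2} = 7^{2} = 49$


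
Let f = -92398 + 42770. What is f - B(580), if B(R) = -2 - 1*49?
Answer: -49577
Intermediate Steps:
f = -49628
B(R) = -51 (B(R) = -2 - 49 = -51)
f - B(580) = -49628 - 1*(-51) = -49628 + 51 = -49577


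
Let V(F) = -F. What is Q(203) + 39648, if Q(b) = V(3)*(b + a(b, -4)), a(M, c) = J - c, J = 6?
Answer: 39009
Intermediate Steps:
a(M, c) = 6 - c
Q(b) = -30 - 3*b (Q(b) = (-1*3)*(b + (6 - 1*(-4))) = -3*(b + (6 + 4)) = -3*(b + 10) = -3*(10 + b) = -30 - 3*b)
Q(203) + 39648 = (-30 - 3*203) + 39648 = (-30 - 609) + 39648 = -639 + 39648 = 39009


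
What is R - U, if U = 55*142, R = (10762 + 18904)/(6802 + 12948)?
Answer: -77108917/9875 ≈ -7808.5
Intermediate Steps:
R = 14833/9875 (R = 29666/19750 = 29666*(1/19750) = 14833/9875 ≈ 1.5021)
U = 7810
R - U = 14833/9875 - 1*7810 = 14833/9875 - 7810 = -77108917/9875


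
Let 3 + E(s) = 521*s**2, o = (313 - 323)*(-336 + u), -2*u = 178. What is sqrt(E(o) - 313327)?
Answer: sqrt(9410249170) ≈ 97007.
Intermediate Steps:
u = -89 (u = -1/2*178 = -89)
o = 4250 (o = (313 - 323)*(-336 - 89) = -10*(-425) = 4250)
E(s) = -3 + 521*s**2
sqrt(E(o) - 313327) = sqrt((-3 + 521*4250**2) - 313327) = sqrt((-3 + 521*18062500) - 313327) = sqrt((-3 + 9410562500) - 313327) = sqrt(9410562497 - 313327) = sqrt(9410249170)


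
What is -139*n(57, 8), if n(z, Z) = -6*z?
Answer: 47538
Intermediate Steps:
-139*n(57, 8) = -(-834)*57 = -139*(-342) = 47538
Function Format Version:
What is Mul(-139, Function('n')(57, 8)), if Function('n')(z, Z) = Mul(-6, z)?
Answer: 47538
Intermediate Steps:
Mul(-139, Function('n')(57, 8)) = Mul(-139, Mul(-6, 57)) = Mul(-139, -342) = 47538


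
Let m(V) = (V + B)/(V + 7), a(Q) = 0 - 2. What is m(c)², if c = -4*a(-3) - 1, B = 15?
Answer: 121/49 ≈ 2.4694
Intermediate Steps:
a(Q) = -2
c = 7 (c = -4*(-2) - 1 = 8 - 1 = 7)
m(V) = (15 + V)/(7 + V) (m(V) = (V + 15)/(V + 7) = (15 + V)/(7 + V))
m(c)² = ((15 + 7)/(7 + 7))² = (22/14)² = ((1/14)*22)² = (11/7)² = 121/49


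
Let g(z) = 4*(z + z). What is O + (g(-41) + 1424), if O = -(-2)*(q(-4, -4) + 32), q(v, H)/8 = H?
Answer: 1096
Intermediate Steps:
g(z) = 8*z (g(z) = 4*(2*z) = 8*z)
q(v, H) = 8*H
O = 0 (O = -(-2)*(8*(-4) + 32) = -(-2)*(-32 + 32) = -(-2)*0 = -1*0 = 0)
O + (g(-41) + 1424) = 0 + (8*(-41) + 1424) = 0 + (-328 + 1424) = 0 + 1096 = 1096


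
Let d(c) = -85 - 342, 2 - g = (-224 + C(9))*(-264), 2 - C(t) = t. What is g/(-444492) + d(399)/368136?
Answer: 68703307/505041688 ≈ 0.13603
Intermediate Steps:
C(t) = 2 - t
g = -60982 (g = 2 - (-224 + (2 - 1*9))*(-264) = 2 - (-224 + (2 - 9))*(-264) = 2 - (-224 - 7)*(-264) = 2 - (-231)*(-264) = 2 - 1*60984 = 2 - 60984 = -60982)
d(c) = -427
g/(-444492) + d(399)/368136 = -60982/(-444492) - 427/368136 = -60982*(-1/444492) - 427*1/368136 = 30491/222246 - 427/368136 = 68703307/505041688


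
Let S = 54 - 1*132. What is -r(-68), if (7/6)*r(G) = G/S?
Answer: -68/91 ≈ -0.74725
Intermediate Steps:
S = -78 (S = 54 - 132 = -78)
r(G) = -G/91 (r(G) = 6*(G/(-78))/7 = 6*(G*(-1/78))/7 = 6*(-G/78)/7 = -G/91)
-r(-68) = -(-1)*(-68)/91 = -1*68/91 = -68/91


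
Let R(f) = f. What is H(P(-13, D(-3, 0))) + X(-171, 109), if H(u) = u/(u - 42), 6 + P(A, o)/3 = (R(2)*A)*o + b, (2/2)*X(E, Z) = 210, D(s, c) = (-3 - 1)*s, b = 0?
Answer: 35019/166 ≈ 210.96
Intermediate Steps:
D(s, c) = -4*s
X(E, Z) = 210
P(A, o) = -18 + 6*A*o (P(A, o) = -18 + 3*((2*A)*o + 0) = -18 + 3*(2*A*o + 0) = -18 + 3*(2*A*o) = -18 + 6*A*o)
H(u) = u/(-42 + u)
H(P(-13, D(-3, 0))) + X(-171, 109) = (-18 + 6*(-13)*(-4*(-3)))/(-42 + (-18 + 6*(-13)*(-4*(-3)))) + 210 = (-18 + 6*(-13)*12)/(-42 + (-18 + 6*(-13)*12)) + 210 = (-18 - 936)/(-42 + (-18 - 936)) + 210 = -954/(-42 - 954) + 210 = -954/(-996) + 210 = -954*(-1/996) + 210 = 159/166 + 210 = 35019/166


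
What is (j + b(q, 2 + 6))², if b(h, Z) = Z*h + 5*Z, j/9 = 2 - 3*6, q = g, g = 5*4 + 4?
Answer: 7744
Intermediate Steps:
g = 24 (g = 20 + 4 = 24)
q = 24
j = -144 (j = 9*(2 - 3*6) = 9*(2 - 18) = 9*(-16) = -144)
b(h, Z) = 5*Z + Z*h
(j + b(q, 2 + 6))² = (-144 + (2 + 6)*(5 + 24))² = (-144 + 8*29)² = (-144 + 232)² = 88² = 7744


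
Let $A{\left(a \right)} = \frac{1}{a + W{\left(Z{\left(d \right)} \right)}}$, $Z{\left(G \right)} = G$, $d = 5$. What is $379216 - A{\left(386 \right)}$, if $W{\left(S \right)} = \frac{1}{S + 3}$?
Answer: $\frac{1171398216}{3089} \approx 3.7922 \cdot 10^{5}$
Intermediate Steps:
$W{\left(S \right)} = \frac{1}{3 + S}$
$A{\left(a \right)} = \frac{1}{\frac{1}{8} + a}$ ($A{\left(a \right)} = \frac{1}{a + \frac{1}{3 + 5}} = \frac{1}{a + \frac{1}{8}} = \frac{1}{\frac{1}{8} + a}$)
$379216 - A{\left(386 \right)} = 379216 - \frac{8}{1 + 8 \cdot 386} = 379216 - \frac{8}{1 + 3088} = 379216 - \frac{8}{3089} = \frac{1171398216}{3089}$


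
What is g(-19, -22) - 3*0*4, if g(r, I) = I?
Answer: -22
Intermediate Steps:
g(-19, -22) - 3*0*4 = -22 - 3*0*4 = -22 + 0*4 = -22 + 0 = -22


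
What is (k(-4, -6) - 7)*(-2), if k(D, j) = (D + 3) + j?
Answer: 28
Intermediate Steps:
k(D, j) = 3 + D + j (k(D, j) = (3 + D) + j = 3 + D + j)
(k(-4, -6) - 7)*(-2) = ((3 - 4 - 6) - 7)*(-2) = (-7 - 7)*(-2) = -14*(-2) = 28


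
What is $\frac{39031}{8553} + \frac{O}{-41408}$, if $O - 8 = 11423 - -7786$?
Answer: $\frac{1451832647}{354162624} \approx 4.0993$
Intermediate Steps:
$O = 19217$ ($O = 8 + \left(11423 - -7786\right) = 8 + \left(11423 + 7786\right) = 8 + 19209 = 19217$)
$\frac{39031}{8553} + \frac{O}{-41408} = \frac{39031}{8553} + \frac{19217}{-41408} = 39031 \cdot \frac{1}{8553} + 19217 \left(- \frac{1}{41408}\right) = \frac{39031}{8553} - \frac{19217}{41408} = \frac{1451832647}{354162624}$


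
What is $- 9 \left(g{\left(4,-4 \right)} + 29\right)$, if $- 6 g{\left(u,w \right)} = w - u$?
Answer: $-273$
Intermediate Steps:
$g{\left(u,w \right)} = - \frac{w}{6} + \frac{u}{6}$ ($g{\left(u,w \right)} = - \frac{w - u}{6} = - \frac{w}{6} + \frac{u}{6}$)
$- 9 \left(g{\left(4,-4 \right)} + 29\right) = - 9 \left(\left(\left(- \frac{1}{6}\right) \left(-4\right) + \frac{1}{6} \cdot 4\right) + 29\right) = - 9 \left(\left(\frac{2}{3} + \frac{2}{3}\right) + 29\right) = - 9 \left(\frac{4}{3} + 29\right) = \left(-9\right) \frac{91}{3} = -273$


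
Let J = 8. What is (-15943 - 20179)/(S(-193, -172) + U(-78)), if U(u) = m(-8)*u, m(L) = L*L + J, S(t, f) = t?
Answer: 36122/5809 ≈ 6.2183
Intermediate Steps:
m(L) = 8 + L² (m(L) = L*L + 8 = L² + 8 = 8 + L²)
U(u) = 72*u (U(u) = (8 + (-8)²)*u = (8 + 64)*u = 72*u)
(-15943 - 20179)/(S(-193, -172) + U(-78)) = (-15943 - 20179)/(-193 + 72*(-78)) = -36122/(-193 - 5616) = -36122/(-5809) = -36122*(-1/5809) = 36122/5809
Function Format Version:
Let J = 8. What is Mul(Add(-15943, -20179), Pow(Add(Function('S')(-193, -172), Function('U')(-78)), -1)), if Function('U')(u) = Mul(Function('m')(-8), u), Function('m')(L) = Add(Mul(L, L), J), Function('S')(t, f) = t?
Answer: Rational(36122, 5809) ≈ 6.2183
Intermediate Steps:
Function('m')(L) = Add(8, Pow(L, 2)) (Function('m')(L) = Add(Mul(L, L), 8) = Add(Pow(L, 2), 8) = Add(8, Pow(L, 2)))
Function('U')(u) = Mul(72, u) (Function('U')(u) = Mul(Add(8, Pow(-8, 2)), u) = Mul(Add(8, 64), u) = Mul(72, u))
Mul(Add(-15943, -20179), Pow(Add(Function('S')(-193, -172), Function('U')(-78)), -1)) = Mul(Add(-15943, -20179), Pow(Add(-193, Mul(72, -78)), -1)) = Mul(-36122, Pow(Add(-193, -5616), -1)) = Mul(-36122, Pow(-5809, -1)) = Mul(-36122, Rational(-1, 5809)) = Rational(36122, 5809)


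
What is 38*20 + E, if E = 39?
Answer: 799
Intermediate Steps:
38*20 + E = 38*20 + 39 = 760 + 39 = 799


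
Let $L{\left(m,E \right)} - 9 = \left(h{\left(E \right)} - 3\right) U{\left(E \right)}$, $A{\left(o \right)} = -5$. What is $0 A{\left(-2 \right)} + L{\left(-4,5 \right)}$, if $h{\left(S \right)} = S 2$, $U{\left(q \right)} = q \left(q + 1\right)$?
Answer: $219$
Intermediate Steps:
$U{\left(q \right)} = q \left(1 + q\right)$
$h{\left(S \right)} = 2 S$
$L{\left(m,E \right)} = 9 + E \left(1 + E\right) \left(-3 + 2 E\right)$ ($L{\left(m,E \right)} = 9 + \left(2 E - 3\right) E \left(1 + E\right) = 9 + \left(-3 + 2 E\right) E \left(1 + E\right) = 9 + E \left(1 + E\right) \left(-3 + 2 E\right)$)
$0 A{\left(-2 \right)} + L{\left(-4,5 \right)} = 0 \left(-5\right) + \left(9 - 5^{2} - 15 + 2 \cdot 5^{3}\right) = 0 + \left(9 - 25 - 15 + 2 \cdot 125\right) = 0 + \left(9 - 25 - 15 + 250\right) = 0 + 219 = 219$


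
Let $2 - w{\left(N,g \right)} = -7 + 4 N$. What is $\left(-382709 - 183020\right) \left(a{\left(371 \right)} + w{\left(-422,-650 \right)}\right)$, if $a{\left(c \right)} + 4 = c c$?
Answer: $-78825284486$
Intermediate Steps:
$a{\left(c \right)} = -4 + c^{2}$ ($a{\left(c \right)} = -4 + c c = -4 + c^{2}$)
$w{\left(N,g \right)} = 9 - 4 N$ ($w{\left(N,g \right)} = 2 - \left(-7 + 4 N\right) = 9 - 4 N$)
$\left(-382709 - 183020\right) \left(a{\left(371 \right)} + w{\left(-422,-650 \right)}\right) = \left(-382709 - 183020\right) \left(\left(-4 + 371^{2}\right) + \left(9 - -1688\right)\right) = - 565729 \left(\left(-4 + 137641\right) + \left(9 + 1688\right)\right) = - 565729 \left(137637 + 1697\right) = \left(-565729\right) 139334 = -78825284486$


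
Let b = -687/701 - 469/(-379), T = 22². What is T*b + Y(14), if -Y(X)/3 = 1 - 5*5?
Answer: 52232552/265679 ≈ 196.60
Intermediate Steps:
T = 484
Y(X) = 72 (Y(X) = -3*(1 - 5*5) = -3*(1 - 25) = -3*(-24) = 72)
b = 68396/265679 (b = -687*1/701 - 469*(-1/379) = -687/701 + 469/379 = 68396/265679 ≈ 0.25744)
T*b + Y(14) = 484*(68396/265679) + 72 = 33103664/265679 + 72 = 52232552/265679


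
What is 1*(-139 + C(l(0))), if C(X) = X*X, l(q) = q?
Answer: -139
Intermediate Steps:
C(X) = X²
1*(-139 + C(l(0))) = 1*(-139 + 0²) = 1*(-139 + 0) = 1*(-139) = -139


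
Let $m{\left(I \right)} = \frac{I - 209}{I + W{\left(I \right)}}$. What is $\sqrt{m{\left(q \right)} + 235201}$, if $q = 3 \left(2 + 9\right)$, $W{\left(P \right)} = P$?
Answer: $\frac{\sqrt{2116785}}{3} \approx 484.97$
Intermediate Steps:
$q = 33$ ($q = 3 \cdot 11 = 33$)
$m{\left(I \right)} = \frac{-209 + I}{2 I}$ ($m{\left(I \right)} = \frac{I - 209}{I + I} = \frac{-209 + I}{2 I}$)
$\sqrt{m{\left(q \right)} + 235201} = \sqrt{\frac{-209 + 33}{2 \cdot 33} + 235201} = \sqrt{\frac{1}{2} \cdot \frac{1}{33} \left(-176\right) + 235201} = \sqrt{- \frac{8}{3} + 235201} = \sqrt{\frac{705595}{3}} = \frac{\sqrt{2116785}}{3}$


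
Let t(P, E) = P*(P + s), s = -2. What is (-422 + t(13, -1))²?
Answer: 77841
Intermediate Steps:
t(P, E) = P*(-2 + P) (t(P, E) = P*(P - 2) = P*(-2 + P))
(-422 + t(13, -1))² = (-422 + 13*(-2 + 13))² = (-422 + 13*11)² = (-422 + 143)² = (-279)² = 77841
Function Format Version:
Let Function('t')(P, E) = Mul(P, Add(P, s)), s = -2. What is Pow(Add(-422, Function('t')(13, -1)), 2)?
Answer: 77841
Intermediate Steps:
Function('t')(P, E) = Mul(P, Add(-2, P)) (Function('t')(P, E) = Mul(P, Add(P, -2)) = Mul(P, Add(-2, P)))
Pow(Add(-422, Function('t')(13, -1)), 2) = Pow(Add(-422, Mul(13, Add(-2, 13))), 2) = Pow(Add(-422, Mul(13, 11)), 2) = Pow(Add(-422, 143), 2) = Pow(-279, 2) = 77841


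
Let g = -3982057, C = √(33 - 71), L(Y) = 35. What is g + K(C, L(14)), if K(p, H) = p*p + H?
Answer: -3982060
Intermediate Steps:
C = I*√38 (C = √(-38) = I*√38 ≈ 6.1644*I)
K(p, H) = H + p² (K(p, H) = p² + H = H + p²)
g + K(C, L(14)) = -3982057 + (35 + (I*√38)²) = -3982057 + (35 - 38) = -3982057 - 3 = -3982060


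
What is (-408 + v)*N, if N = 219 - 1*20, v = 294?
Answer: -22686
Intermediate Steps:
N = 199 (N = 219 - 20 = 199)
(-408 + v)*N = (-408 + 294)*199 = -114*199 = -22686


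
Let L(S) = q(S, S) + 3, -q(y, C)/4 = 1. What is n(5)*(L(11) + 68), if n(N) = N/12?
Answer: 335/12 ≈ 27.917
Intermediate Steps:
q(y, C) = -4 (q(y, C) = -4*1 = -4)
n(N) = N/12 (n(N) = N*(1/12) = N/12)
L(S) = -1 (L(S) = -4 + 3 = -1)
n(5)*(L(11) + 68) = ((1/12)*5)*(-1 + 68) = (5/12)*67 = 335/12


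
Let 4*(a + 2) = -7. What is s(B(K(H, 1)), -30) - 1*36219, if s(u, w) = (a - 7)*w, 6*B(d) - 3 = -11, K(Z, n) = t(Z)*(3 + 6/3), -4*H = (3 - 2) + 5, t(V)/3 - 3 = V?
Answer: -71793/2 ≈ -35897.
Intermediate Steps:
t(V) = 9 + 3*V
a = -15/4 (a = -2 + (¼)*(-7) = -2 - 7/4 = -15/4 ≈ -3.7500)
H = -3/2 (H = -((3 - 2) + 5)/4 = -(1 + 5)/4 = -¼*6 = -3/2 ≈ -1.5000)
K(Z, n) = 45 + 15*Z (K(Z, n) = (9 + 3*Z)*(3 + 6/3) = (9 + 3*Z)*(3 + 6*(⅓)) = (9 + 3*Z)*(3 + 2) = (9 + 3*Z)*5 = 45 + 15*Z)
B(d) = -4/3 (B(d) = ½ + (⅙)*(-11) = ½ - 11/6 = -4/3)
s(u, w) = -43*w/4 (s(u, w) = (-15/4 - 7)*w = -43*w/4)
s(B(K(H, 1)), -30) - 1*36219 = -43/4*(-30) - 1*36219 = 645/2 - 36219 = -71793/2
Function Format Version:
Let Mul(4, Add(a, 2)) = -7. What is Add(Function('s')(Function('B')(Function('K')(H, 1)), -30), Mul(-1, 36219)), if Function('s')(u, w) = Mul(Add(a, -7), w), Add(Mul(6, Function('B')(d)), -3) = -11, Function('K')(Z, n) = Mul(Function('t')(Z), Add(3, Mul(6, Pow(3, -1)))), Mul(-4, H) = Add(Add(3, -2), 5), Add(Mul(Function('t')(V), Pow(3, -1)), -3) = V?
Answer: Rational(-71793, 2) ≈ -35897.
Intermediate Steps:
Function('t')(V) = Add(9, Mul(3, V))
a = Rational(-15, 4) (a = Add(-2, Mul(Rational(1, 4), -7)) = Add(-2, Rational(-7, 4)) = Rational(-15, 4) ≈ -3.7500)
H = Rational(-3, 2) (H = Mul(Rational(-1, 4), Add(Add(3, -2), 5)) = Mul(Rational(-1, 4), Add(1, 5)) = Mul(Rational(-1, 4), 6) = Rational(-3, 2) ≈ -1.5000)
Function('K')(Z, n) = Add(45, Mul(15, Z)) (Function('K')(Z, n) = Mul(Add(9, Mul(3, Z)), Add(3, Mul(6, Pow(3, -1)))) = Mul(Add(9, Mul(3, Z)), Add(3, Mul(6, Rational(1, 3)))) = Mul(Add(9, Mul(3, Z)), Add(3, 2)) = Mul(Add(9, Mul(3, Z)), 5) = Add(45, Mul(15, Z)))
Function('B')(d) = Rational(-4, 3) (Function('B')(d) = Add(Rational(1, 2), Mul(Rational(1, 6), -11)) = Add(Rational(1, 2), Rational(-11, 6)) = Rational(-4, 3))
Function('s')(u, w) = Mul(Rational(-43, 4), w) (Function('s')(u, w) = Mul(Add(Rational(-15, 4), -7), w) = Mul(Rational(-43, 4), w))
Add(Function('s')(Function('B')(Function('K')(H, 1)), -30), Mul(-1, 36219)) = Add(Mul(Rational(-43, 4), -30), Mul(-1, 36219)) = Add(Rational(645, 2), -36219) = Rational(-71793, 2)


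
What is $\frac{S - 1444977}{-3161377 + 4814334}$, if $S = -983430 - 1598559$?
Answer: $- \frac{4026966}{1652957} \approx -2.4362$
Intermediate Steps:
$S = -2581989$
$\frac{S - 1444977}{-3161377 + 4814334} = \frac{-2581989 - 1444977}{-3161377 + 4814334} = - \frac{4026966}{1652957}$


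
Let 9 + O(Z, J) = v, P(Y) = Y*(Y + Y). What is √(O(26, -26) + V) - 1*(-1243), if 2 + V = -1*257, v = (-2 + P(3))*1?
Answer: 1243 + 6*I*√7 ≈ 1243.0 + 15.875*I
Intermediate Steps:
P(Y) = 2*Y² (P(Y) = Y*(2*Y) = 2*Y²)
v = 16 (v = (-2 + 2*3²)*1 = (-2 + 2*9)*1 = (-2 + 18)*1 = 16*1 = 16)
O(Z, J) = 7 (O(Z, J) = -9 + 16 = 7)
V = -259 (V = -2 - 1*257 = -2 - 257 = -259)
√(O(26, -26) + V) - 1*(-1243) = √(7 - 259) - 1*(-1243) = √(-252) + 1243 = 6*I*√7 + 1243 = 1243 + 6*I*√7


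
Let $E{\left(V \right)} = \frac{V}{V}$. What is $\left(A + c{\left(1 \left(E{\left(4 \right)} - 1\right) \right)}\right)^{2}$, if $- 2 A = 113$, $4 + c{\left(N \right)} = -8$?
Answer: $\frac{18769}{4} \approx 4692.3$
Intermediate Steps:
$E{\left(V \right)} = 1$
$c{\left(N \right)} = -12$ ($c{\left(N \right)} = -4 - 8 = -12$)
$A = - \frac{113}{2}$ ($A = \left(- \frac{1}{2}\right) 113 = - \frac{113}{2} \approx -56.5$)
$\left(A + c{\left(1 \left(E{\left(4 \right)} - 1\right) \right)}\right)^{2} = \left(- \frac{113}{2} - 12\right)^{2} = \left(- \frac{137}{2}\right)^{2} = \frac{18769}{4}$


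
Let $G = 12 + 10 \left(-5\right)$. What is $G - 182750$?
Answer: $-182788$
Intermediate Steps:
$G = -38$ ($G = 12 - 50 = -38$)
$G - 182750 = -38 - 182750 = -182788$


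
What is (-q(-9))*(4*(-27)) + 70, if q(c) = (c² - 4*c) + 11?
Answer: 13894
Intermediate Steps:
q(c) = 11 + c² - 4*c
(-q(-9))*(4*(-27)) + 70 = (-(11 + (-9)² - 4*(-9)))*(4*(-27)) + 70 = -(11 + 81 + 36)*(-108) + 70 = -1*128*(-108) + 70 = -128*(-108) + 70 = 13824 + 70 = 13894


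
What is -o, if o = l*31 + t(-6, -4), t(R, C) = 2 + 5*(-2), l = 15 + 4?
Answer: -581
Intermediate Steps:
l = 19
t(R, C) = -8 (t(R, C) = 2 - 10 = -8)
o = 581 (o = 19*31 - 8 = 589 - 8 = 581)
-o = -1*581 = -581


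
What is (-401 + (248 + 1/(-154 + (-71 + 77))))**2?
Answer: 512796025/21904 ≈ 23411.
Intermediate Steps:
(-401 + (248 + 1/(-154 + (-71 + 77))))**2 = (-401 + (248 + 1/(-154 + 6)))**2 = (-401 + (248 + 1/(-148)))**2 = (-401 + (248 - 1/148))**2 = (-401 + 36703/148)**2 = (-22645/148)**2 = 512796025/21904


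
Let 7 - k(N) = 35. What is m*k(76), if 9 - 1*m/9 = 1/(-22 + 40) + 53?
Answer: 11102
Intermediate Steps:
k(N) = -28 (k(N) = 7 - 1*35 = 7 - 35 = -28)
m = -793/2 (m = 81 - 9*(1/(-22 + 40) + 53) = 81 - 9*(1/18 + 53) = 81 - 9*955/18 = 81 - 955/2 = -793/2 ≈ -396.50)
m*k(76) = -793/2*(-28) = 11102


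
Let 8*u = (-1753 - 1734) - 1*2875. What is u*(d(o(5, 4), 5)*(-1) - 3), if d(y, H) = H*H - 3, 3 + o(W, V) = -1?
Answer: 79525/4 ≈ 19881.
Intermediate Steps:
o(W, V) = -4 (o(W, V) = -3 - 1 = -4)
d(y, H) = -3 + H² (d(y, H) = H² - 3 = -3 + H²)
u = -3181/4 (u = ((-1753 - 1734) - 1*2875)/8 = (-3487 - 2875)/8 = (⅛)*(-6362) = -3181/4 ≈ -795.25)
u*(d(o(5, 4), 5)*(-1) - 3) = -3181*((-3 + 5²)*(-1) - 3)/4 = -3181*((-3 + 25)*(-1) - 3)/4 = -3181*(22*(-1) - 3)/4 = -3181*(-22 - 3)/4 = -3181/4*(-25) = 79525/4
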